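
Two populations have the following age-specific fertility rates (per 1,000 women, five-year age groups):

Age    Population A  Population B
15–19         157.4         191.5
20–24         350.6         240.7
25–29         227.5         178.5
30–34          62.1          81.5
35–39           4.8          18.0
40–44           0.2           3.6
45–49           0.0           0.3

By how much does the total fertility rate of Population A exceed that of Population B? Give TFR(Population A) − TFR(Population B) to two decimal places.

0.44

Population A:
  Sum of ASFRs = 157.4 + 350.6 + 227.5 + 62.1 + 4.8 + 0.2 + 0.0 = 802.6
  TFR = 5 × 802.6 / 1000 = 4.013
Population B:
  Sum of ASFRs = 191.5 + 240.7 + 178.5 + 81.5 + 18.0 + 3.6 + 0.3 = 714.1
  TFR = 5 × 714.1 / 1000 = 3.5705
Difference = 4.013 − 3.5705 = 0.4425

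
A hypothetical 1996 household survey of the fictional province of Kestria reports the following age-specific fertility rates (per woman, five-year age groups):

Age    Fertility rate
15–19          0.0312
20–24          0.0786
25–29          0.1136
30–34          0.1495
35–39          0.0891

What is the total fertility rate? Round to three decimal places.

Sum of ASFRs = 0.0312 + 0.0786 + 0.1136 + 0.1495 + 0.0891 = 0.4620
TFR = 5 × 0.4620 = 2.31

2.310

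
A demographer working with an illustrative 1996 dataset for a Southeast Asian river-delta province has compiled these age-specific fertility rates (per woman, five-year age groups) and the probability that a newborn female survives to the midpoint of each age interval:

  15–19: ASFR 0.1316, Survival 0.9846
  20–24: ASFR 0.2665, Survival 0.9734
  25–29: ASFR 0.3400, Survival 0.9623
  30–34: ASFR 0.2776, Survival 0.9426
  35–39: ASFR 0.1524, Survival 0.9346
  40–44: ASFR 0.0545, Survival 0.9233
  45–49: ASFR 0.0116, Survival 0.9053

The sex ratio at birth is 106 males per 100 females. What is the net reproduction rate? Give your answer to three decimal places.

Proportion female at birth = 100 / (100 + 106) = 0.48544.
Weighting each age-specific rate by interval width and survival:
  15–19: 5 × 0.1316 × 0.9846 = 0.64787
  20–24: 5 × 0.2665 × 0.9734 = 1.29706
  25–29: 5 × 0.3400 × 0.9623 = 1.63591
  30–34: 5 × 0.2776 × 0.9426 = 1.30833
  35–39: 5 × 0.1524 × 0.9346 = 0.71217
  40–44: 5 × 0.0545 × 0.9233 = 0.25160
  45–49: 5 × 0.0116 × 0.9053 = 0.05251
Sum = 5.90545
NRR = 0.48544 × 5.90545 = 2.86674
With NRR above 1 the population is above replacement fertility.

2.867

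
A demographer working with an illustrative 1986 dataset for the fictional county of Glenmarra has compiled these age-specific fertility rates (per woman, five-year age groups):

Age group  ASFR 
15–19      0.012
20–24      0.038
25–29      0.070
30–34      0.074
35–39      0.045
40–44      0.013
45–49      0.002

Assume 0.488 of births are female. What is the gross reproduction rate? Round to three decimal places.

0.620

Proportion female at birth = 0.488.
Sum of ASFRs = 0.012 + 0.038 + 0.070 + 0.074 + 0.045 + 0.013 + 0.002 = 0.254
TFR = 5 × 0.254 = 1.27
GRR = 0.488 × 1.27 = 0.61976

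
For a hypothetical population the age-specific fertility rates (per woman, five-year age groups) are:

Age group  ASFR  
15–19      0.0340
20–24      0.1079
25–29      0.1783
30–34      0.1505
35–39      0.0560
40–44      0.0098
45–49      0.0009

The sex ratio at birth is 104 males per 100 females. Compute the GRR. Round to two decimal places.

1.32

Proportion female at birth = 100 / (100 + 104) = 0.49020.
Sum of ASFRs = 0.0340 + 0.1079 + 0.1783 + 0.1505 + 0.0560 + 0.0098 + 0.0009 = 0.5374
TFR = 5 × 0.5374 = 2.687
GRR = 0.49020 × 2.687 = 1.31717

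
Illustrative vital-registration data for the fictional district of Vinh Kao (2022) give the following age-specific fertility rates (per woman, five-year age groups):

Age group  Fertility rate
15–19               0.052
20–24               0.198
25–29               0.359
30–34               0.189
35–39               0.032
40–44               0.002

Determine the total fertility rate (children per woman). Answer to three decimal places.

4.160

Sum of ASFRs = 0.052 + 0.198 + 0.359 + 0.189 + 0.032 + 0.002 = 0.832
TFR = 5 × 0.832 = 4.16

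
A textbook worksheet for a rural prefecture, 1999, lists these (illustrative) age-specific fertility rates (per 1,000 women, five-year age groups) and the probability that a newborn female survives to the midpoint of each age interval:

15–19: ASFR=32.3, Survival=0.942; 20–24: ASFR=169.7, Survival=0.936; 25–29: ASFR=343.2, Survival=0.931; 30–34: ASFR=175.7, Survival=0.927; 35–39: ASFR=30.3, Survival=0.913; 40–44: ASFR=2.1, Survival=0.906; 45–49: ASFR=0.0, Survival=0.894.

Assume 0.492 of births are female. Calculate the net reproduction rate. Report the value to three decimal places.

Proportion female at birth = 0.492.
Per-age-group product (5 × ASFR × survival probability):
  15–19: 5 × 32.3/1000 × 0.942 = 0.15213
  20–24: 5 × 169.7/1000 × 0.936 = 0.79420
  25–29: 5 × 343.2/1000 × 0.931 = 1.59760
  30–34: 5 × 175.7/1000 × 0.927 = 0.81437
  35–39: 5 × 30.3/1000 × 0.913 = 0.13832
  40–44: 5 × 2.1/1000 × 0.906 = 0.00951
  45–49: 5 × 0.0/1000 × 0.894 = 0.00000
Sum = 3.50613
NRR = 0.492 × 3.50613 = 1.72502
With NRR above 1 the population is above replacement fertility.

1.725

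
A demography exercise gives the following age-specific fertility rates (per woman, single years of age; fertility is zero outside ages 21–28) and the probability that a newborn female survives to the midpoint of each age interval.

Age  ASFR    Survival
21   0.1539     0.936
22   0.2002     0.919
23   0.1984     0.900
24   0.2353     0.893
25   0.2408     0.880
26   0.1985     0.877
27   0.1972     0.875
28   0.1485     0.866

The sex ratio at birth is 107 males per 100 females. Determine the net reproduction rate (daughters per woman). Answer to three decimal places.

0.678

Proportion female at birth = 100 / (100 + 107) = 0.48309.
Weighting each age-specific rate by interval width and survival:
  21: 1 × 0.1539 × 0.936 = 0.14405
  22: 1 × 0.2002 × 0.919 = 0.18398
  23: 1 × 0.1984 × 0.900 = 0.17856
  24: 1 × 0.2353 × 0.893 = 0.21012
  25: 1 × 0.2408 × 0.880 = 0.21190
  26: 1 × 0.1985 × 0.877 = 0.17408
  27: 1 × 0.1972 × 0.875 = 0.17255
  28: 1 × 0.1485 × 0.866 = 0.12860
Sum = 1.40384
NRR = 0.48309 × 1.40384 = 0.67818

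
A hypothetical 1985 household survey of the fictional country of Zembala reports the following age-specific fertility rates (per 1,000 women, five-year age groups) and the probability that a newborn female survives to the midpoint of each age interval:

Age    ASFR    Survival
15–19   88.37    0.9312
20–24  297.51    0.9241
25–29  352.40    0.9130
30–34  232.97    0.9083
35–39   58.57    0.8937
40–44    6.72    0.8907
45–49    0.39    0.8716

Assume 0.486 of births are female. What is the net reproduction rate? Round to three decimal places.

2.307

Proportion female at birth = 0.486.
Survival-weighted fertility by age (5·fₓ·Sₓ):
  15–19: 5 × 88.37/1000 × 0.9312 = 0.41145
  20–24: 5 × 297.51/1000 × 0.9241 = 1.37464
  25–29: 5 × 352.40/1000 × 0.9130 = 1.60871
  30–34: 5 × 232.97/1000 × 0.9083 = 1.05803
  35–39: 5 × 58.57/1000 × 0.8937 = 0.26172
  40–44: 5 × 6.72/1000 × 0.8907 = 0.02993
  45–49: 5 × 0.39/1000 × 0.8716 = 0.00170
Sum = 4.74618
NRR = 0.486 × 4.74618 = 2.30664
An NRR exceeding 1 indicates intrinsic growth under these rates.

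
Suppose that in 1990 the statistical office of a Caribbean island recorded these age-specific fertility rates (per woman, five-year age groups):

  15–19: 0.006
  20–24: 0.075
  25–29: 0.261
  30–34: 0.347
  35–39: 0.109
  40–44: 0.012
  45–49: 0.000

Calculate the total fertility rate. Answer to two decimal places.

Sum of ASFRs = 0.006 + 0.075 + 0.261 + 0.347 + 0.109 + 0.012 + 0.000 = 0.810
TFR = 5 × 0.810 = 4.05

4.05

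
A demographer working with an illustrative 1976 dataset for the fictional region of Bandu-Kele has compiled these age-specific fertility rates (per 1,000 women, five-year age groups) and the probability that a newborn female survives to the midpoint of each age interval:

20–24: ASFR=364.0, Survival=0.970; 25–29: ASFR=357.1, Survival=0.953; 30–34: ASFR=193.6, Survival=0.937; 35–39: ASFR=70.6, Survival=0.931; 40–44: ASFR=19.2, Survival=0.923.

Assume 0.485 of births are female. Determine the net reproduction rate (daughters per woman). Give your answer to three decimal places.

2.324

Proportion female at birth = 0.485.
Survival-weighted fertility by age (5·fₓ·Sₓ):
  20–24: 5 × 364.0/1000 × 0.970 = 1.76540
  25–29: 5 × 357.1/1000 × 0.953 = 1.70158
  30–34: 5 × 193.6/1000 × 0.937 = 0.90702
  35–39: 5 × 70.6/1000 × 0.931 = 0.32864
  40–44: 5 × 19.2/1000 × 0.923 = 0.08861
Sum = 4.79125
NRR = 0.485 × 4.79125 = 2.32376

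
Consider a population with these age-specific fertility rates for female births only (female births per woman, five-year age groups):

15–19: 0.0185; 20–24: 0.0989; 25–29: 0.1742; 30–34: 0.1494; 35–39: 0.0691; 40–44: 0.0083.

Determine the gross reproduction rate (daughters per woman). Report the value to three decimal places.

2.592

Sum of female ASFRs = 0.0185 + 0.0989 + 0.1742 + 0.1494 + 0.0691 + 0.0083 = 0.5184
GRR = 5 × 0.5184 = 2.592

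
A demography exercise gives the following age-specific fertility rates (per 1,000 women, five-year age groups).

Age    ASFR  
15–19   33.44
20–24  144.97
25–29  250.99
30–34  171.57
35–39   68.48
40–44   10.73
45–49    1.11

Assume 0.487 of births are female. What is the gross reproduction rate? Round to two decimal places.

Proportion female at birth = 0.487.
Sum of ASFRs = 33.44 + 144.97 + 250.99 + 171.57 + 68.48 + 10.73 + 1.11 = 681.29
TFR = 5 × 681.29 / 1000 = 3.40645
GRR = 0.487 × 3.40645 = 1.65894

1.66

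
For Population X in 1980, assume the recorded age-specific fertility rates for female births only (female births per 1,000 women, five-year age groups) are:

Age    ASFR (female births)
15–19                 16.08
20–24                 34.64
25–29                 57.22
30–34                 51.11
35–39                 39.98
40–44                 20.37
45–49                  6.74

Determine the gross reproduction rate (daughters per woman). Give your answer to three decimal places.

Sum of female ASFRs = 16.08 + 34.64 + 57.22 + 51.11 + 39.98 + 20.37 + 6.74 = 226.14
GRR = 5 × 226.14 / 1000 = 1.1307

1.131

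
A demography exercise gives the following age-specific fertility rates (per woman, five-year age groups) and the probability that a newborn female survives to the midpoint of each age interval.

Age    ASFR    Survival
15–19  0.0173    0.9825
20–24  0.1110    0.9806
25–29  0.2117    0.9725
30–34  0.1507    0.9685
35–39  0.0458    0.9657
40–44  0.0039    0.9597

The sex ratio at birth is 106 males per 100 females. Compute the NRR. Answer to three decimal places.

1.276

Proportion female at birth = 100 / (100 + 106) = 0.48544.
Per-age-group product (5 × ASFR × survival probability):
  15–19: 5 × 0.0173 × 0.9825 = 0.08499
  20–24: 5 × 0.1110 × 0.9806 = 0.54423
  25–29: 5 × 0.2117 × 0.9725 = 1.02939
  30–34: 5 × 0.1507 × 0.9685 = 0.72976
  35–39: 5 × 0.0458 × 0.9657 = 0.22115
  40–44: 5 × 0.0039 × 0.9597 = 0.01871
Sum = 2.62823
NRR = 0.48544 × 2.62823 = 1.27585
NRR > 1, so each generation more than replaces itself.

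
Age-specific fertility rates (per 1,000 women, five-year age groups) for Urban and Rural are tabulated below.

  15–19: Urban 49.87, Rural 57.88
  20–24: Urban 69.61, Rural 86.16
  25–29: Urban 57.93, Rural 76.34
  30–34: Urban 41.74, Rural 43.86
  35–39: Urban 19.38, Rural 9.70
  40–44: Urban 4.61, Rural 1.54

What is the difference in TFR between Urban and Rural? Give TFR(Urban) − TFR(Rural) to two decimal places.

Urban:
  Sum of ASFRs = 49.87 + 69.61 + 57.93 + 41.74 + 19.38 + 4.61 = 243.14
  TFR = 5 × 243.14 / 1000 = 1.2157
Rural:
  Sum of ASFRs = 57.88 + 86.16 + 76.34 + 43.86 + 9.70 + 1.54 = 275.48
  TFR = 5 × 275.48 / 1000 = 1.3774
Difference = 1.2157 − 1.3774 = -0.1617

-0.16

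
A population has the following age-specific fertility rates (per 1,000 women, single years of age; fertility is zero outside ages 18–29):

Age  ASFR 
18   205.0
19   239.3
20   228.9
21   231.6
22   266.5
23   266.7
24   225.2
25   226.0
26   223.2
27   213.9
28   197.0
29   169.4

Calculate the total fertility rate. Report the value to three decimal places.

2.693

Sum of ASFRs = 205.0 + 239.3 + 228.9 + 231.6 + 266.5 + 266.7 + 225.2 + 226.0 + 223.2 + 213.9 + 197.0 + 169.4 = 2692.7
TFR = 2692.7 / 1000 = 2.6927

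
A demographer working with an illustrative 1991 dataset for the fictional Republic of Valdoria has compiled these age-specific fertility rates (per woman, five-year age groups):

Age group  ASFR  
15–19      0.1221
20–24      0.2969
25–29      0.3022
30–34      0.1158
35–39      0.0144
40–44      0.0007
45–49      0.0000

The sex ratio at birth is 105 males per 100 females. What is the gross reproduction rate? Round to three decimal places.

Proportion female at birth = 100 / (100 + 105) = 0.48780.
Sum of ASFRs = 0.1221 + 0.2969 + 0.3022 + 0.1158 + 0.0144 + 0.0007 + 0.0000 = 0.8521
TFR = 5 × 0.8521 = 4.2605
GRR = 0.48780 × 4.2605 = 2.07827

2.078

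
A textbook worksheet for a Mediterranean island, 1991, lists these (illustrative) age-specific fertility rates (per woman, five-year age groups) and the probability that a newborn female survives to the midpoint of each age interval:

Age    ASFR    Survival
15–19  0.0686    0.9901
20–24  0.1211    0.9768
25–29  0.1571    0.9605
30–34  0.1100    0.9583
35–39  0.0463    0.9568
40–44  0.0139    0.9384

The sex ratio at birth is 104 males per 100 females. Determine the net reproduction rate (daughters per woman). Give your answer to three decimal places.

Proportion female at birth = 100 / (100 + 104) = 0.49020.
Weighting each age-specific rate by interval width and survival:
  15–19: 5 × 0.0686 × 0.9901 = 0.33960
  20–24: 5 × 0.1211 × 0.9768 = 0.59145
  25–29: 5 × 0.1571 × 0.9605 = 0.75447
  30–34: 5 × 0.1100 × 0.9583 = 0.52707
  35–39: 5 × 0.0463 × 0.9568 = 0.22150
  40–44: 5 × 0.0139 × 0.9384 = 0.06522
Sum = 2.49931
NRR = 0.49020 × 2.49931 = 1.22516
NRR > 1, so each generation more than replaces itself.

1.225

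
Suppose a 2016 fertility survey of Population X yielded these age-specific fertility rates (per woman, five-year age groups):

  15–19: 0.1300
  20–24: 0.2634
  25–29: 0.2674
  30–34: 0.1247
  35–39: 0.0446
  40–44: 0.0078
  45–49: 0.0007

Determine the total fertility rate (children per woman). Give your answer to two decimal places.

Sum of ASFRs = 0.1300 + 0.2634 + 0.2674 + 0.1247 + 0.0446 + 0.0078 + 0.0007 = 0.8386
TFR = 5 × 0.8386 = 4.193

4.19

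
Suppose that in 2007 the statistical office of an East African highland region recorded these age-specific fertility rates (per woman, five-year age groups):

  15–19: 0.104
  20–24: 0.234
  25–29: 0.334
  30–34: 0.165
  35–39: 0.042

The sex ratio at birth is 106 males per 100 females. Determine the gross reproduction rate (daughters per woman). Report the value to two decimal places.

2.13

Proportion female at birth = 100 / (100 + 106) = 0.48544.
Sum of ASFRs = 0.104 + 0.234 + 0.334 + 0.165 + 0.042 = 0.879
TFR = 5 × 0.879 = 4.395
GRR = 0.48544 × 4.395 = 2.13351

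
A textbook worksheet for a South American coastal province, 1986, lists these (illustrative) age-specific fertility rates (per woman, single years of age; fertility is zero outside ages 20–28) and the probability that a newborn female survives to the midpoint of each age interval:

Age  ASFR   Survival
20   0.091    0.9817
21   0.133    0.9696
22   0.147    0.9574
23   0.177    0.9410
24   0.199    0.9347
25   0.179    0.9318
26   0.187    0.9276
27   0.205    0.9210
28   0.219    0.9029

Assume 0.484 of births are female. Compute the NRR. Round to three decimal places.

0.696

Proportion female at birth = 0.484.
Per-age-group product (1 × ASFR × survival probability):
  20: 1 × 0.091 × 0.9817 = 0.08933
  21: 1 × 0.133 × 0.9696 = 0.12896
  22: 1 × 0.147 × 0.9574 = 0.14074
  23: 1 × 0.177 × 0.9410 = 0.16656
  24: 1 × 0.199 × 0.9347 = 0.18601
  25: 1 × 0.179 × 0.9318 = 0.16679
  26: 1 × 0.187 × 0.9276 = 0.17346
  27: 1 × 0.205 × 0.9210 = 0.18881
  28: 1 × 0.219 × 0.9029 = 0.19774
Sum = 1.43840
NRR = 0.484 × 1.43840 = 0.69619
NRR < 1, so the cohort does not fully replace itself.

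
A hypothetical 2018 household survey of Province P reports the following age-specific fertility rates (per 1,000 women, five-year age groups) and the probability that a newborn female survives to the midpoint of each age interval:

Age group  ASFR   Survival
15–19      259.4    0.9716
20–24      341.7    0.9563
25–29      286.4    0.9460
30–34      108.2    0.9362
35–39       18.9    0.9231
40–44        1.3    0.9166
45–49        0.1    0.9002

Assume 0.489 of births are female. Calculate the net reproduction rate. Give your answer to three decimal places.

2.371

Proportion female at birth = 0.489.
Per-age-group product (5 × ASFR × survival probability):
  15–19: 5 × 259.4/1000 × 0.9716 = 1.26017
  20–24: 5 × 341.7/1000 × 0.9563 = 1.63384
  25–29: 5 × 286.4/1000 × 0.9460 = 1.35467
  30–34: 5 × 108.2/1000 × 0.9362 = 0.50648
  35–39: 5 × 18.9/1000 × 0.9231 = 0.08723
  40–44: 5 × 1.3/1000 × 0.9166 = 0.00596
  45–49: 5 × 0.1/1000 × 0.9002 = 0.00045
Sum = 4.84880
NRR = 0.489 × 4.84880 = 2.37106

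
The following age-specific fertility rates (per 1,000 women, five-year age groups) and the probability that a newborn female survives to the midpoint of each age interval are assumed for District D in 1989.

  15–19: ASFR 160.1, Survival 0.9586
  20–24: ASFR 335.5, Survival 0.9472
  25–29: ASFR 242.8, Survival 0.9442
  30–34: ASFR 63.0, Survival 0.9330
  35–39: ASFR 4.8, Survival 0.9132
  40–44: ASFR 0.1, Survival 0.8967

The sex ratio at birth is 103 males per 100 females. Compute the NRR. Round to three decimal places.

1.881

Proportion female at birth = 100 / (100 + 103) = 0.49261.
Each age group contributes 5 × ASFR × survival:
  15–19: 5 × 160.1/1000 × 0.9586 = 0.76736
  20–24: 5 × 335.5/1000 × 0.9472 = 1.58893
  25–29: 5 × 242.8/1000 × 0.9442 = 1.14626
  30–34: 5 × 63.0/1000 × 0.9330 = 0.29390
  35–39: 5 × 4.8/1000 × 0.9132 = 0.02192
  40–44: 5 × 0.1/1000 × 0.8967 = 0.00045
Sum = 3.81882
NRR = 0.49261 × 3.81882 = 1.88119
NRR > 1, so each generation more than replaces itself.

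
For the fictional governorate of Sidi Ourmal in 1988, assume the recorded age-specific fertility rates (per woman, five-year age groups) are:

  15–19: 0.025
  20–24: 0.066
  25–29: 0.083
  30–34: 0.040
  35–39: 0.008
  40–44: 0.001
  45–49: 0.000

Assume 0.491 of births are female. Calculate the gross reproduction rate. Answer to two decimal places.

0.55

Proportion female at birth = 0.491.
Sum of ASFRs = 0.025 + 0.066 + 0.083 + 0.040 + 0.008 + 0.001 + 0.000 = 0.223
TFR = 5 × 0.223 = 1.115
GRR = 0.491 × 1.115 = 0.54747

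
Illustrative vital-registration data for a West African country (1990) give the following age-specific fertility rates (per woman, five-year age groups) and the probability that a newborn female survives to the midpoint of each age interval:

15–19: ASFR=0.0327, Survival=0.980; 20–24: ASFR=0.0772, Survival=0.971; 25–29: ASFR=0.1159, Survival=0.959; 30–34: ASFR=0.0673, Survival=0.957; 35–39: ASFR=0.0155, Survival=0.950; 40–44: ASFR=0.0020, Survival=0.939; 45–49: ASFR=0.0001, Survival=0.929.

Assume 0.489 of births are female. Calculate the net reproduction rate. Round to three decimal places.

0.732

Proportion female at birth = 0.489.
Weighting each age-specific rate by interval width and survival:
  15–19: 5 × 0.0327 × 0.980 = 0.16023
  20–24: 5 × 0.0772 × 0.971 = 0.37481
  25–29: 5 × 0.1159 × 0.959 = 0.55574
  30–34: 5 × 0.0673 × 0.957 = 0.32203
  35–39: 5 × 0.0155 × 0.950 = 0.07363
  40–44: 5 × 0.0020 × 0.939 = 0.00939
  45–49: 5 × 0.0001 × 0.929 = 0.00046
Sum = 1.49629
NRR = 0.489 × 1.49629 = 0.73169
An NRR under 1 implies long-run decline under these rates.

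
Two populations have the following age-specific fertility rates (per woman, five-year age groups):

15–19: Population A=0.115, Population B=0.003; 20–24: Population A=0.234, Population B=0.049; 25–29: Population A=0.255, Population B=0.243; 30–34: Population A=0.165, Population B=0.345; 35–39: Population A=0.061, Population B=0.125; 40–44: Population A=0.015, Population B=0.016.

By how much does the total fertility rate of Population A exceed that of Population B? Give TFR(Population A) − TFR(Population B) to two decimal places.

0.32

Population A:
  Sum of ASFRs = 0.115 + 0.234 + 0.255 + 0.165 + 0.061 + 0.015 = 0.845
  TFR = 5 × 0.845 = 4.225
Population B:
  Sum of ASFRs = 0.003 + 0.049 + 0.243 + 0.345 + 0.125 + 0.016 = 0.781
  TFR = 5 × 0.781 = 3.905
Difference = 4.225 − 3.905 = 0.32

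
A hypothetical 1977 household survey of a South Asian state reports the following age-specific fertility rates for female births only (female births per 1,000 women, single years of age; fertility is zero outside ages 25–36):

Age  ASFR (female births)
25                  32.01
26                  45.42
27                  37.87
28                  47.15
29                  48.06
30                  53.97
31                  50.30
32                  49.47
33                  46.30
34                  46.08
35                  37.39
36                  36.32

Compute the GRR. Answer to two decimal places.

0.53

Sum of female ASFRs = 32.01 + 45.42 + 37.87 + 47.15 + 48.06 + 53.97 + 50.30 + 49.47 + 46.30 + 46.08 + 37.39 + 36.32 = 530.34
GRR = 530.34 / 1000 = 0.53034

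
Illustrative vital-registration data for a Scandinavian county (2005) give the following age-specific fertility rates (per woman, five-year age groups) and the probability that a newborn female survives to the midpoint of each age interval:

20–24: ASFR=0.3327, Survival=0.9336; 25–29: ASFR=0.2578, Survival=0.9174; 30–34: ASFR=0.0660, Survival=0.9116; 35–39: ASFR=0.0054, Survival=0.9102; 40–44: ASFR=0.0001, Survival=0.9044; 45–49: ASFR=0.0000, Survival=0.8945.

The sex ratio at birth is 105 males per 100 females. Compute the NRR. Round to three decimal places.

1.493

Proportion female at birth = 100 / (100 + 105) = 0.48780.
Weighting each age-specific rate by interval width and survival:
  20–24: 5 × 0.3327 × 0.9336 = 1.55304
  25–29: 5 × 0.2578 × 0.9174 = 1.18253
  30–34: 5 × 0.0660 × 0.9116 = 0.30083
  35–39: 5 × 0.0054 × 0.9102 = 0.02458
  40–44: 5 × 0.0001 × 0.9044 = 0.00045
  45–49: 5 × 0.0000 × 0.8945 = 0.00000
Sum = 3.06143
NRR = 0.48780 × 3.06143 = 1.49337
With NRR above 1 the population is above replacement fertility.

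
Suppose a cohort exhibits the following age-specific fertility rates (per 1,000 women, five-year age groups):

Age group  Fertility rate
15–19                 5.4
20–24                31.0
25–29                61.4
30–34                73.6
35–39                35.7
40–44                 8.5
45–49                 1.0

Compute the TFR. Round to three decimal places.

Sum of ASFRs = 5.4 + 31.0 + 61.4 + 73.6 + 35.7 + 8.5 + 1.0 = 216.6
TFR = 5 × 216.6 / 1000 = 1.083

1.083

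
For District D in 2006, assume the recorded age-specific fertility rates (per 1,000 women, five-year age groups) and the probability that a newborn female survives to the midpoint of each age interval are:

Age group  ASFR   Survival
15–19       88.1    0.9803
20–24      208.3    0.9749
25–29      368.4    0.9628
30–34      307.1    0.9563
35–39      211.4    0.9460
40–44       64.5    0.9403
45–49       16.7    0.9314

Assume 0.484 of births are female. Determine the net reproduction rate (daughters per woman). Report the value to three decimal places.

Proportion female at birth = 0.484.
Per-age-group product (5 × ASFR × survival probability):
  15–19: 5 × 88.1/1000 × 0.9803 = 0.43182
  20–24: 5 × 208.3/1000 × 0.9749 = 1.01536
  25–29: 5 × 368.4/1000 × 0.9628 = 1.77348
  30–34: 5 × 307.1/1000 × 0.9563 = 1.46840
  35–39: 5 × 211.4/1000 × 0.9460 = 0.99992
  40–44: 5 × 64.5/1000 × 0.9403 = 0.30325
  45–49: 5 × 16.7/1000 × 0.9314 = 0.07777
Sum = 6.07000
NRR = 0.484 × 6.07000 = 2.93788
An NRR exceeding 1 indicates intrinsic growth under these rates.

2.938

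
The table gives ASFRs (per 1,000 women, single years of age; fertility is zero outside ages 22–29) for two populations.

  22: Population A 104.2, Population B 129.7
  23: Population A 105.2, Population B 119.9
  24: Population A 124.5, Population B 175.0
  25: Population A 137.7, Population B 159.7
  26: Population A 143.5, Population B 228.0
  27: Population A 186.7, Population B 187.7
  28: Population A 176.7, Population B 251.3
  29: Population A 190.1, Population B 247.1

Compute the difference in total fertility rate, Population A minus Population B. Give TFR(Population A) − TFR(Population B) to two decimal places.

Population A:
  Sum of ASFRs = 104.2 + 105.2 + 124.5 + 137.7 + 143.5 + 186.7 + 176.7 + 190.1 = 1168.6
  TFR = 1168.6 / 1000 = 1.1686
Population B:
  Sum of ASFRs = 129.7 + 119.9 + 175.0 + 159.7 + 228.0 + 187.7 + 251.3 + 247.1 = 1498.4
  TFR = 1498.4 / 1000 = 1.4984
Difference = 1.1686 − 1.4984 = -0.3298

-0.33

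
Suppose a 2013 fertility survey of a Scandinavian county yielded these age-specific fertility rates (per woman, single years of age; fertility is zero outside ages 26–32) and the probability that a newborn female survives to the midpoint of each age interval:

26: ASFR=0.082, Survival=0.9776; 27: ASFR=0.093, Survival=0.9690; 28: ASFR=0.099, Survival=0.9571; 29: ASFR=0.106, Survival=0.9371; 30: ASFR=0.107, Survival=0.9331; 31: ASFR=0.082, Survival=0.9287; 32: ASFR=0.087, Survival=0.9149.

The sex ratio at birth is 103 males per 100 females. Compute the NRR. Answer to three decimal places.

0.305

Proportion female at birth = 100 / (100 + 103) = 0.49261.
Survival-weighted fertility by age (1·fₓ·Sₓ):
  26: 1 × 0.082 × 0.9776 = 0.08016
  27: 1 × 0.093 × 0.9690 = 0.09012
  28: 1 × 0.099 × 0.9571 = 0.09475
  29: 1 × 0.106 × 0.9371 = 0.09933
  30: 1 × 0.107 × 0.9331 = 0.09984
  31: 1 × 0.082 × 0.9287 = 0.07615
  32: 1 × 0.087 × 0.9149 = 0.07960
Sum = 0.61995
NRR = 0.49261 × 0.61995 = 0.30539
NRR < 1, so the cohort does not fully replace itself.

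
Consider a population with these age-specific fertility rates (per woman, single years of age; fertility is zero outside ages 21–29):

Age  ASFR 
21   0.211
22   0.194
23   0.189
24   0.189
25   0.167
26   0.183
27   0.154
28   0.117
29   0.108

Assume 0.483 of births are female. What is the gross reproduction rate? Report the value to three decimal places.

0.730

Proportion female at birth = 0.483.
Sum of ASFRs = 0.211 + 0.194 + 0.189 + 0.189 + 0.167 + 0.183 + 0.154 + 0.117 + 0.108 = 1.512
TFR = 1.512
GRR = 0.483 × 1.512 = 0.73030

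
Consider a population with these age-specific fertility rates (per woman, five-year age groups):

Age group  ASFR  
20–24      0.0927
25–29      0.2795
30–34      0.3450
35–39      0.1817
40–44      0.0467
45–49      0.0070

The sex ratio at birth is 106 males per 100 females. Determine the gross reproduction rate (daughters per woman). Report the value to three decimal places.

2.312

Proportion female at birth = 100 / (100 + 106) = 0.48544.
Sum of ASFRs = 0.0927 + 0.2795 + 0.3450 + 0.1817 + 0.0467 + 0.0070 = 0.9526
TFR = 5 × 0.9526 = 4.763
GRR = 0.48544 × 4.763 = 2.31215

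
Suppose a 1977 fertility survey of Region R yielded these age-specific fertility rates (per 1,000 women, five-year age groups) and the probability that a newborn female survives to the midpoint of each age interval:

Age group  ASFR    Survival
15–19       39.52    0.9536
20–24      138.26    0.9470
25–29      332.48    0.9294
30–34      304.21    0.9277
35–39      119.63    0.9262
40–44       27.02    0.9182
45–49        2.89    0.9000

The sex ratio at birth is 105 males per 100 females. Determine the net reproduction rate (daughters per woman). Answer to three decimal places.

Proportion female at birth = 100 / (100 + 105) = 0.48780.
Each age group contributes 5 × ASFR × survival:
  15–19: 5 × 39.52/1000 × 0.9536 = 0.18843
  20–24: 5 × 138.26/1000 × 0.9470 = 0.65466
  25–29: 5 × 332.48/1000 × 0.9294 = 1.54503
  30–34: 5 × 304.21/1000 × 0.9277 = 1.41108
  35–39: 5 × 119.63/1000 × 0.9262 = 0.55401
  40–44: 5 × 27.02/1000 × 0.9182 = 0.12405
  45–49: 5 × 2.89/1000 × 0.9000 = 0.01301
Sum = 4.49027
NRR = 0.48780 × 4.49027 = 2.19035
NRR > 1, so each generation more than replaces itself.

2.190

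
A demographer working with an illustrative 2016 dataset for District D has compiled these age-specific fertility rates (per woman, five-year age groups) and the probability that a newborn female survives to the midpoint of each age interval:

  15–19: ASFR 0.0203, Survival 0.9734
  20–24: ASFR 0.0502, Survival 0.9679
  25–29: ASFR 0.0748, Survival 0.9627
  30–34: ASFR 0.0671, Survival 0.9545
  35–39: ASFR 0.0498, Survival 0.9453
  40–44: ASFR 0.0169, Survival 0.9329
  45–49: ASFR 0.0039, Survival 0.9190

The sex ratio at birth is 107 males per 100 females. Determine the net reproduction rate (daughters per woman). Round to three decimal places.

0.654

Proportion female at birth = 100 / (100 + 107) = 0.48309.
Each age group contributes 5 × ASFR × survival:
  15–19: 5 × 0.0203 × 0.9734 = 0.09880
  20–24: 5 × 0.0502 × 0.9679 = 0.24294
  25–29: 5 × 0.0748 × 0.9627 = 0.36005
  30–34: 5 × 0.0671 × 0.9545 = 0.32023
  35–39: 5 × 0.0498 × 0.9453 = 0.23538
  40–44: 5 × 0.0169 × 0.9329 = 0.07883
  45–49: 5 × 0.0039 × 0.9190 = 0.01792
Sum = 1.35415
NRR = 0.48309 × 1.35415 = 0.65418
NRR < 1, so the cohort does not fully replace itself.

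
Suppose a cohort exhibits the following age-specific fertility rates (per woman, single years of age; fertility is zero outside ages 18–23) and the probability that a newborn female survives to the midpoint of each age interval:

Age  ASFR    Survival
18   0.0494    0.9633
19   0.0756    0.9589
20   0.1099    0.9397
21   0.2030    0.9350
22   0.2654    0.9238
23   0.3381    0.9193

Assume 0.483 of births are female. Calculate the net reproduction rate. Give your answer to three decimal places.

Proportion female at birth = 0.483.
Per-age-group product (1 × ASFR × survival probability):
  18: 1 × 0.0494 × 0.9633 = 0.04759
  19: 1 × 0.0756 × 0.9589 = 0.07249
  20: 1 × 0.1099 × 0.9397 = 0.10327
  21: 1 × 0.2030 × 0.9350 = 0.18981
  22: 1 × 0.2654 × 0.9238 = 0.24518
  23: 1 × 0.3381 × 0.9193 = 0.31082
Sum = 0.96916
NRR = 0.483 × 0.96916 = 0.46810
NRR < 1, so the cohort does not fully replace itself.

0.468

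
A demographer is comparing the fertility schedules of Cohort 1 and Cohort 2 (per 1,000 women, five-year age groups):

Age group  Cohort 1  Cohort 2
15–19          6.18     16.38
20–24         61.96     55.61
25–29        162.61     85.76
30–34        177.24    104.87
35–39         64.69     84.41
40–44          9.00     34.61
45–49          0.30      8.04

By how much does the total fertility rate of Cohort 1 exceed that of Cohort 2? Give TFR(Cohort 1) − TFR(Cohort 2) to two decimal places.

0.46

Cohort 1:
  Sum of ASFRs = 6.18 + 61.96 + 162.61 + 177.24 + 64.69 + 9.00 + 0.30 = 481.98
  TFR = 5 × 481.98 / 1000 = 2.4099
Cohort 2:
  Sum of ASFRs = 16.38 + 55.61 + 85.76 + 104.87 + 84.41 + 34.61 + 8.04 = 389.68
  TFR = 5 × 389.68 / 1000 = 1.9484
Difference = 2.4099 − 1.9484 = 0.4615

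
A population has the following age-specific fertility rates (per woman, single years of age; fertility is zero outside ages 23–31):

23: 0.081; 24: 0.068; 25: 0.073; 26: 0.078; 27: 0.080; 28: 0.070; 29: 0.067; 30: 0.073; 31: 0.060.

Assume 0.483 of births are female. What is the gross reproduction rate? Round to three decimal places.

Proportion female at birth = 0.483.
Sum of ASFRs = 0.081 + 0.068 + 0.073 + 0.078 + 0.080 + 0.070 + 0.067 + 0.073 + 0.060 = 0.650
TFR = 0.65
GRR = 0.483 × 0.65 = 0.31395

0.314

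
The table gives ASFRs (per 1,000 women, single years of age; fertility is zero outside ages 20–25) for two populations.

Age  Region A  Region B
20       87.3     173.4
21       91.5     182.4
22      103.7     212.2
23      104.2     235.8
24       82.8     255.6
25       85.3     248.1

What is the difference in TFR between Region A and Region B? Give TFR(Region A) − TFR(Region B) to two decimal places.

Region A:
  Sum of ASFRs = 87.3 + 91.5 + 103.7 + 104.2 + 82.8 + 85.3 = 554.8
  TFR = 554.8 / 1000 = 0.5548
Region B:
  Sum of ASFRs = 173.4 + 182.4 + 212.2 + 235.8 + 255.6 + 248.1 = 1307.5
  TFR = 1307.5 / 1000 = 1.3075
Difference = 0.5548 − 1.3075 = -0.7527

-0.75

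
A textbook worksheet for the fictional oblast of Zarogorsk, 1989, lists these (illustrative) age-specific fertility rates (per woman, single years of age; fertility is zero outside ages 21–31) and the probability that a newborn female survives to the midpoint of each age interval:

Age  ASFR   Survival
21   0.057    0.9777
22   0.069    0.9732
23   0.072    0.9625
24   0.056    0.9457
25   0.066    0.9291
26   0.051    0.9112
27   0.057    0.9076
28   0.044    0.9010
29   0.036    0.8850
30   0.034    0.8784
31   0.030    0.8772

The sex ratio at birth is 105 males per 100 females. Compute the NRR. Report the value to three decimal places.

0.260

Proportion female at birth = 100 / (100 + 105) = 0.48780.
Per-age-group product (1 × ASFR × survival probability):
  21: 1 × 0.057 × 0.9777 = 0.05573
  22: 1 × 0.069 × 0.9732 = 0.06715
  23: 1 × 0.072 × 0.9625 = 0.06930
  24: 1 × 0.056 × 0.9457 = 0.05296
  25: 1 × 0.066 × 0.9291 = 0.06132
  26: 1 × 0.051 × 0.9112 = 0.04647
  27: 1 × 0.057 × 0.9076 = 0.05173
  28: 1 × 0.044 × 0.9010 = 0.03964
  29: 1 × 0.036 × 0.8850 = 0.03186
  30: 1 × 0.034 × 0.8784 = 0.02987
  31: 1 × 0.030 × 0.8772 = 0.02632
Sum = 0.53235
NRR = 0.48780 × 0.53235 = 0.25968
An NRR under 1 implies long-run decline under these rates.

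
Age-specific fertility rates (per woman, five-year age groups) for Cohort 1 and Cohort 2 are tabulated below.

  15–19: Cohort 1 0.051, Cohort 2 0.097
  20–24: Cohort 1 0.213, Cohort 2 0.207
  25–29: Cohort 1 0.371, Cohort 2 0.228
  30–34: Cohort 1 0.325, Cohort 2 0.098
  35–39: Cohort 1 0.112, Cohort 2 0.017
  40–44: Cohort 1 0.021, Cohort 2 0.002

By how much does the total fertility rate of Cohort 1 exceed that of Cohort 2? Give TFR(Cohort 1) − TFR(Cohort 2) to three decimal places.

2.220

Cohort 1:
  Sum of ASFRs = 0.051 + 0.213 + 0.371 + 0.325 + 0.112 + 0.021 = 1.093
  TFR = 5 × 1.093 = 5.465
Cohort 2:
  Sum of ASFRs = 0.097 + 0.207 + 0.228 + 0.098 + 0.017 + 0.002 = 0.649
  TFR = 5 × 0.649 = 3.245
Difference = 5.465 − 3.245 = 2.22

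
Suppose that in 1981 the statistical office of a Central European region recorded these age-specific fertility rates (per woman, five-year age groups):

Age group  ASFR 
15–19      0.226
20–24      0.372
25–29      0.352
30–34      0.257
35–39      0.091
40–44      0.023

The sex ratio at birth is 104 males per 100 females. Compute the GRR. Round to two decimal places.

3.24

Proportion female at birth = 100 / (100 + 104) = 0.49020.
Sum of ASFRs = 0.226 + 0.372 + 0.352 + 0.257 + 0.091 + 0.023 = 1.321
TFR = 5 × 1.321 = 6.605
GRR = 0.49020 × 6.605 = 3.23777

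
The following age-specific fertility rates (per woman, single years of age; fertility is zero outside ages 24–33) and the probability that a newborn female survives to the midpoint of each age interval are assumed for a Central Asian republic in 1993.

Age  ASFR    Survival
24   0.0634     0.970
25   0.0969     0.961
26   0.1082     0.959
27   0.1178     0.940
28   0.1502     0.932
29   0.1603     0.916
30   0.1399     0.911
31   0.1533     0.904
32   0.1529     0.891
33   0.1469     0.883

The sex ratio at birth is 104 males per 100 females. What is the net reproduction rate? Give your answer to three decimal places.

Proportion female at birth = 100 / (100 + 104) = 0.49020.
Survival-weighted fertility by age (1·fₓ·Sₓ):
  24: 1 × 0.0634 × 0.970 = 0.06150
  25: 1 × 0.0969 × 0.961 = 0.09312
  26: 1 × 0.1082 × 0.959 = 0.10376
  27: 1 × 0.1178 × 0.940 = 0.11073
  28: 1 × 0.1502 × 0.932 = 0.13999
  29: 1 × 0.1603 × 0.916 = 0.14683
  30: 1 × 0.1399 × 0.911 = 0.12745
  31: 1 × 0.1533 × 0.904 = 0.13858
  32: 1 × 0.1529 × 0.891 = 0.13623
  33: 1 × 0.1469 × 0.883 = 0.12971
Sum = 1.18790
NRR = 0.49020 × 1.18790 = 0.58231

0.582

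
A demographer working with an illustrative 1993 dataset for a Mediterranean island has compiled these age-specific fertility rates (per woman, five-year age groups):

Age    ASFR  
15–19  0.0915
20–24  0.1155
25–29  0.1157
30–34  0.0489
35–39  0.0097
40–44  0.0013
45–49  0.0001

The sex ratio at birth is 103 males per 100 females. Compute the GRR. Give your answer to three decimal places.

Proportion female at birth = 100 / (100 + 103) = 0.49261.
Sum of ASFRs = 0.0915 + 0.1155 + 0.1157 + 0.0489 + 0.0097 + 0.0013 + 0.0001 = 0.3827
TFR = 5 × 0.3827 = 1.9135
GRR = 0.49261 × 1.9135 = 0.94261

0.943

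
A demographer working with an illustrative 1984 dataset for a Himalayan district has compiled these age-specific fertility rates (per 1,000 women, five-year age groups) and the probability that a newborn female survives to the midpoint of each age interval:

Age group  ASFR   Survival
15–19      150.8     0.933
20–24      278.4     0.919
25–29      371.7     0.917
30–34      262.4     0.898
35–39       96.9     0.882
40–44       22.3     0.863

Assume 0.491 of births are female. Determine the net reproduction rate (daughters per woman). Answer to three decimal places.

2.646

Proportion female at birth = 0.491.
Survival-weighted fertility by age (5·fₓ·Sₓ):
  15–19: 5 × 150.8/1000 × 0.933 = 0.70348
  20–24: 5 × 278.4/1000 × 0.919 = 1.27925
  25–29: 5 × 371.7/1000 × 0.917 = 1.70424
  30–34: 5 × 262.4/1000 × 0.898 = 1.17818
  35–39: 5 × 96.9/1000 × 0.882 = 0.42733
  40–44: 5 × 22.3/1000 × 0.863 = 0.09622
Sum = 5.38870
NRR = 0.491 × 5.38870 = 2.64585
With NRR above 1 the population is above replacement fertility.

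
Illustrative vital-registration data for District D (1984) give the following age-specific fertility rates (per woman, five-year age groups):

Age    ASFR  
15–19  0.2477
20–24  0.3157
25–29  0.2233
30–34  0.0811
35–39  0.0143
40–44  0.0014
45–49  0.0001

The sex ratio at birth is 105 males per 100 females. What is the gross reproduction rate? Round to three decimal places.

Proportion female at birth = 100 / (100 + 105) = 0.48780.
Sum of ASFRs = 0.2477 + 0.3157 + 0.2233 + 0.0811 + 0.0143 + 0.0014 + 0.0001 = 0.8836
TFR = 5 × 0.8836 = 4.418
GRR = 0.48780 × 4.418 = 2.15510

2.155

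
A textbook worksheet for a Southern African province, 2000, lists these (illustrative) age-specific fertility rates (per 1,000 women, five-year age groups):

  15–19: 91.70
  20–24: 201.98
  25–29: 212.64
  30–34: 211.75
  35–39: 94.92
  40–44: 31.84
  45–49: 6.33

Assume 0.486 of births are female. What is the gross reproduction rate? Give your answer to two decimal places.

2.07

Proportion female at birth = 0.486.
Sum of ASFRs = 91.70 + 201.98 + 212.64 + 211.75 + 94.92 + 31.84 + 6.33 = 851.16
TFR = 5 × 851.16 / 1000 = 4.2558
GRR = 0.486 × 4.2558 = 2.06832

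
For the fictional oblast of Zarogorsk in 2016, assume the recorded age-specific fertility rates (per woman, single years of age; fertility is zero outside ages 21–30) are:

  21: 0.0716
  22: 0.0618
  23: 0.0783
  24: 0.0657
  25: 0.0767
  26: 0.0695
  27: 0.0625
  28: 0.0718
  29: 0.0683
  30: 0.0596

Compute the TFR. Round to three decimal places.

Sum of ASFRs = 0.0716 + 0.0618 + 0.0783 + 0.0657 + 0.0767 + 0.0695 + 0.0625 + 0.0718 + 0.0683 + 0.0596 = 0.6858
TFR = 0.6858

0.686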